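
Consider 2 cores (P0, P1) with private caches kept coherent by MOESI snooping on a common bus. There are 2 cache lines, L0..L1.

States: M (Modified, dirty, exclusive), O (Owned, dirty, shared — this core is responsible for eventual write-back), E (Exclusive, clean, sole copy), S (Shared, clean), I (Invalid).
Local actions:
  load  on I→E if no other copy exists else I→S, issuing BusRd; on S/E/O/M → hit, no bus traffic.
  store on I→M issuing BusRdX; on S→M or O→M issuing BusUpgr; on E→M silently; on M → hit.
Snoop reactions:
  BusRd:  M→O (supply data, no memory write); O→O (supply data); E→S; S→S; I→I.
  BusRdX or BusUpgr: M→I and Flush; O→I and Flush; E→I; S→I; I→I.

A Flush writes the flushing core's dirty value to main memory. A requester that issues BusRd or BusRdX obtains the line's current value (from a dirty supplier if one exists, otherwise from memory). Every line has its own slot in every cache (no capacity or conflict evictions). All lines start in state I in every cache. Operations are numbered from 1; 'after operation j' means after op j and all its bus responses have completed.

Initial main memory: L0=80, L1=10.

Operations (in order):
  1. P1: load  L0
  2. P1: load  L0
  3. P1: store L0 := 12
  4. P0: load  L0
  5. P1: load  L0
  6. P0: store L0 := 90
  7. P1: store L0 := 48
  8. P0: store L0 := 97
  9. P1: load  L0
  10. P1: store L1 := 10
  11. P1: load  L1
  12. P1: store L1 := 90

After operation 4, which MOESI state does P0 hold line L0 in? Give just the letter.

[1] P1: load  L0 | P0:I, P1:E(80) | bus: BusRd
[2] P1: load  L0 | P0:I, P1:E(80) | bus: none
[3] P1: store L0 := 12 | P0:I, P1:M(12) | bus: none
[4] P0: load  L0 | P0:S(12), P1:O(12) | bus: BusRd
[5] P1: load  L0 | P0:S(12), P1:O(12) | bus: none
[6] P0: store L0 := 90 | P0:M(90), P1:I | bus: BusUpgr,Flush
[7] P1: store L0 := 48 | P0:I, P1:M(48) | bus: BusRdX,Flush
[8] P0: store L0 := 97 | P0:M(97), P1:I | bus: BusRdX,Flush
[9] P1: load  L0 | P0:O(97), P1:S(97) | bus: BusRd
[10] P1: store L1 := 10 | P0:I, P1:M(10) | bus: BusRdX
[11] P1: load  L1 | P0:I, P1:M(10) | bus: none
[12] P1: store L1 := 90 | P0:I, P1:M(90) | bus: none

state = S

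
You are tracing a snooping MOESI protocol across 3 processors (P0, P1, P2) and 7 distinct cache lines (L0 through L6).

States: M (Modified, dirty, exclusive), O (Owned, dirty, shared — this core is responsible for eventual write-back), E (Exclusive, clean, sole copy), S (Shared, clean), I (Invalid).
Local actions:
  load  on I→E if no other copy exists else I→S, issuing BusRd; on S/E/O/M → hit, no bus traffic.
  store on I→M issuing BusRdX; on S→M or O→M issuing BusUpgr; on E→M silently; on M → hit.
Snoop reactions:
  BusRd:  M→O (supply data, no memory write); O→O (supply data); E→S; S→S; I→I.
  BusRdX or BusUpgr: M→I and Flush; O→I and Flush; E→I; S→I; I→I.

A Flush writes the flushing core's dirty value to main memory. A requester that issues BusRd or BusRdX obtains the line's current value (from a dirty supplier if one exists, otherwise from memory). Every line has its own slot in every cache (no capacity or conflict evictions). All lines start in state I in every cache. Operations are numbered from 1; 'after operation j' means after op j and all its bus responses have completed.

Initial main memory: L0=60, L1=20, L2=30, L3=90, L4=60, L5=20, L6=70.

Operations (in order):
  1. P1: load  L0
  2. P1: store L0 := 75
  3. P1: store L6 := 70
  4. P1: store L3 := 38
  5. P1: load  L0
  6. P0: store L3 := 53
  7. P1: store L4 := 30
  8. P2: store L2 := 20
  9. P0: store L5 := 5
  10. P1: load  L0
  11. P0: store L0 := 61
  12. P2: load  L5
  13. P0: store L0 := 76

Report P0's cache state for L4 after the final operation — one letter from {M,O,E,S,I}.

state = I

1. P1: load  L0  bus=[BusRd]  L0: P0=I P1=E P2=I  mem[L0]=60
2. P1: store L0 := 75  bus=[-]  L0: P0=I P1=M P2=I  mem[L0]=60
3. P1: store L6 := 70  bus=[BusRdX]  L6: P0=I P1=M P2=I  mem[L6]=70
4. P1: store L3 := 38  bus=[BusRdX]  L3: P0=I P1=M P2=I  mem[L3]=90
5. P1: load  L0  bus=[-]  L0: P0=I P1=M P2=I  mem[L0]=60
6. P0: store L3 := 53  bus=[BusRdX,Flush]  L3: P0=M P1=I P2=I  mem[L3]=38
7. P1: store L4 := 30  bus=[BusRdX]  L4: P0=I P1=M P2=I  mem[L4]=60
8. P2: store L2 := 20  bus=[BusRdX]  L2: P0=I P1=I P2=M  mem[L2]=30
9. P0: store L5 := 5  bus=[BusRdX]  L5: P0=M P1=I P2=I  mem[L5]=20
10. P1: load  L0  bus=[-]  L0: P0=I P1=M P2=I  mem[L0]=60
11. P0: store L0 := 61  bus=[BusRdX,Flush]  L0: P0=M P1=I P2=I  mem[L0]=75
12. P2: load  L5  bus=[BusRd]  L5: P0=O P1=I P2=S  mem[L5]=20
13. P0: store L0 := 76  bus=[-]  L0: P0=M P1=I P2=I  mem[L0]=75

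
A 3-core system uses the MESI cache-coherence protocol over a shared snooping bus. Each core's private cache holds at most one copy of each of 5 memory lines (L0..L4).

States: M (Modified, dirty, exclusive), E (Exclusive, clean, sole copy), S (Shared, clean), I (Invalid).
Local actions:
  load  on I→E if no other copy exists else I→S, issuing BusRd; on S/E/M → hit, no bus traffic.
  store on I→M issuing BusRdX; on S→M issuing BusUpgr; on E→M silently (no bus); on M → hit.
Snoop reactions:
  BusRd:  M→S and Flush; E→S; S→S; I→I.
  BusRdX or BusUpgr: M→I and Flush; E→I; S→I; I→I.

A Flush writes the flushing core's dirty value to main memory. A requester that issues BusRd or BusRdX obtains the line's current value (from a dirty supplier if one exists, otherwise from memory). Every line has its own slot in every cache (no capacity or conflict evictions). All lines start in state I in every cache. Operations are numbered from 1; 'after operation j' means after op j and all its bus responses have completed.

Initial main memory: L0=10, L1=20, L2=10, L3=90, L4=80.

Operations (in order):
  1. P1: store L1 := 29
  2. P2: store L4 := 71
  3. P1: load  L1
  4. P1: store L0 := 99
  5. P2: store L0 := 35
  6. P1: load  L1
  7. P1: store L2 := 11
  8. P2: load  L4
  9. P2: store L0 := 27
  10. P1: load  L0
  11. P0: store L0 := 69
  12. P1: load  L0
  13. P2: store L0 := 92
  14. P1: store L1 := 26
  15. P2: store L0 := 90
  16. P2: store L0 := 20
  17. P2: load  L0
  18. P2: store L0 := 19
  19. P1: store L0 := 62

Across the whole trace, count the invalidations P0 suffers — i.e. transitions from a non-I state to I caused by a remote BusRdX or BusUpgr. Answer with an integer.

1. P1: store L1 := 29  bus=[BusRdX]  L1: P0=I P1=M P2=I  mem[L1]=20
2. P2: store L4 := 71  bus=[BusRdX]  L4: P0=I P1=I P2=M  mem[L4]=80
3. P1: load  L1  bus=[-]  L1: P0=I P1=M P2=I  mem[L1]=20
4. P1: store L0 := 99  bus=[BusRdX]  L0: P0=I P1=M P2=I  mem[L0]=10
5. P2: store L0 := 35  bus=[BusRdX,Flush]  L0: P0=I P1=I P2=M  mem[L0]=99
6. P1: load  L1  bus=[-]  L1: P0=I P1=M P2=I  mem[L1]=20
7. P1: store L2 := 11  bus=[BusRdX]  L2: P0=I P1=M P2=I  mem[L2]=10
8. P2: load  L4  bus=[-]  L4: P0=I P1=I P2=M  mem[L4]=80
9. P2: store L0 := 27  bus=[-]  L0: P0=I P1=I P2=M  mem[L0]=99
10. P1: load  L0  bus=[BusRd,Flush]  L0: P0=I P1=S P2=S  mem[L0]=27
11. P0: store L0 := 69  bus=[BusRdX]  L0: P0=M P1=I P2=I  mem[L0]=27
12. P1: load  L0  bus=[BusRd,Flush]  L0: P0=S P1=S P2=I  mem[L0]=69
13. P2: store L0 := 92  bus=[BusRdX]  L0: P0=I P1=I P2=M  mem[L0]=69
14. P1: store L1 := 26  bus=[-]  L1: P0=I P1=M P2=I  mem[L1]=20
15. P2: store L0 := 90  bus=[-]  L0: P0=I P1=I P2=M  mem[L0]=69
16. P2: store L0 := 20  bus=[-]  L0: P0=I P1=I P2=M  mem[L0]=69
17. P2: load  L0  bus=[-]  L0: P0=I P1=I P2=M  mem[L0]=69
18. P2: store L0 := 19  bus=[-]  L0: P0=I P1=I P2=M  mem[L0]=69
19. P1: store L0 := 62  bus=[BusRdX,Flush]  L0: P0=I P1=M P2=I  mem[L0]=19

invalidations = 1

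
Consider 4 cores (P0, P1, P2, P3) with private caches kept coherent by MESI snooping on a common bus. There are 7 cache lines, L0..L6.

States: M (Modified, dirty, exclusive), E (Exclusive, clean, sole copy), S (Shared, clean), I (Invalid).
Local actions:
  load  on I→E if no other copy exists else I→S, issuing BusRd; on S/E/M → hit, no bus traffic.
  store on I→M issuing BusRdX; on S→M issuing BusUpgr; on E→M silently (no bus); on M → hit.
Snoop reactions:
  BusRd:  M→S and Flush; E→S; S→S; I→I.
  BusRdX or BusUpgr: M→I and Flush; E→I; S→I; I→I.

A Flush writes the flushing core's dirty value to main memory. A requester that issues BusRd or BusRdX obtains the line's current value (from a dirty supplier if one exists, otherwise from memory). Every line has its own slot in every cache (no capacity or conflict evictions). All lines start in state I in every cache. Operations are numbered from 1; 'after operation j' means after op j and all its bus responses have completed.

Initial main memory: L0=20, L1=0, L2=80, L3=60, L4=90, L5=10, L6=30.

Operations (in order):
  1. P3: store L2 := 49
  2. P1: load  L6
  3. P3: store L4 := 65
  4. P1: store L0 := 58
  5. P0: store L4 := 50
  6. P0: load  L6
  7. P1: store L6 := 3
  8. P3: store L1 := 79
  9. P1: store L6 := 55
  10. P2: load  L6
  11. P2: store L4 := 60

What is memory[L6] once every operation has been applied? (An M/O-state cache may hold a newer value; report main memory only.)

[1] P3: store L2 := 49 | P0:I, P1:I, P2:I, P3:M(49) | bus: BusRdX
[2] P1: load  L6 | P0:I, P1:E(30), P2:I, P3:I | bus: BusRd
[3] P3: store L4 := 65 | P0:I, P1:I, P2:I, P3:M(65) | bus: BusRdX
[4] P1: store L0 := 58 | P0:I, P1:M(58), P2:I, P3:I | bus: BusRdX
[5] P0: store L4 := 50 | P0:M(50), P1:I, P2:I, P3:I | bus: BusRdX,Flush
[6] P0: load  L6 | P0:S(30), P1:S(30), P2:I, P3:I | bus: BusRd
[7] P1: store L6 := 3 | P0:I, P1:M(3), P2:I, P3:I | bus: BusUpgr
[8] P3: store L1 := 79 | P0:I, P1:I, P2:I, P3:M(79) | bus: BusRdX
[9] P1: store L6 := 55 | P0:I, P1:M(55), P2:I, P3:I | bus: none
[10] P2: load  L6 | P0:I, P1:S(55), P2:S(55), P3:I | bus: BusRd,Flush
[11] P2: store L4 := 60 | P0:I, P1:I, P2:M(60), P3:I | bus: BusRdX,Flush

memory[L6] = 55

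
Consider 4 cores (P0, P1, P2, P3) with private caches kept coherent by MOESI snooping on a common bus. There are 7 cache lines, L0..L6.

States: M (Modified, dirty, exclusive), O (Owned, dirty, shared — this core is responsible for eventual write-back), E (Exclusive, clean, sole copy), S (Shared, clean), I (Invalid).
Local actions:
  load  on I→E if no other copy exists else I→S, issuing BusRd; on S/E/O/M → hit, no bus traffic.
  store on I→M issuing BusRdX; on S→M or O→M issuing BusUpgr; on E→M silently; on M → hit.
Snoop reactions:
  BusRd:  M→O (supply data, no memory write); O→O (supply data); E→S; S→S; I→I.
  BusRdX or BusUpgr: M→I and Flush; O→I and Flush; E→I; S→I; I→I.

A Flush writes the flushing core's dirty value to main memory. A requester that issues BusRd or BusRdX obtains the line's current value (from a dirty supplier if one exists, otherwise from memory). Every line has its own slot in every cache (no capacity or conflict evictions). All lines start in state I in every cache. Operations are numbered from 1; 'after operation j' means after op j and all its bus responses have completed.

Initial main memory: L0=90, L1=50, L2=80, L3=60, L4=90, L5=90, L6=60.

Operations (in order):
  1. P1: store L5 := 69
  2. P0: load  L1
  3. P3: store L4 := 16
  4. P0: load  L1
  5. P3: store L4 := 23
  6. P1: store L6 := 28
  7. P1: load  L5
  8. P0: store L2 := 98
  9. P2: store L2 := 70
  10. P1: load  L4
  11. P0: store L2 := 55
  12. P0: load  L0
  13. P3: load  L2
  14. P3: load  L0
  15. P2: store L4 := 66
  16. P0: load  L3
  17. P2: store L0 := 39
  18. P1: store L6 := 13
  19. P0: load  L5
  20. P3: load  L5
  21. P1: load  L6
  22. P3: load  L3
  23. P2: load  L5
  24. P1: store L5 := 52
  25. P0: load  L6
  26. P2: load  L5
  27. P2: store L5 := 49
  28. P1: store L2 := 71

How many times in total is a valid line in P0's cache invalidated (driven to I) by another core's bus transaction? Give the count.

invalidations = 4

  op1 P1: store L5 := 69 → I/M/I/I on L5; bus BusRdX; mem=90
  op2 P0: load  L1 → E/I/I/I on L1; bus BusRd; mem=50
  op3 P3: store L4 := 16 → I/I/I/M on L4; bus BusRdX; mem=90
  op4 P0: load  L1 → E/I/I/I on L1; bus (none); mem=50
  op5 P3: store L4 := 23 → I/I/I/M on L4; bus (none); mem=90
  op6 P1: store L6 := 28 → I/M/I/I on L6; bus BusRdX; mem=60
  op7 P1: load  L5 → I/M/I/I on L5; bus (none); mem=90
  op8 P0: store L2 := 98 → M/I/I/I on L2; bus BusRdX; mem=80
  op9 P2: store L2 := 70 → I/I/M/I on L2; bus BusRdX Flush; mem=98
  op10 P1: load  L4 → I/S/I/O on L4; bus BusRd; mem=90
  op11 P0: store L2 := 55 → M/I/I/I on L2; bus BusRdX Flush; mem=70
  op12 P0: load  L0 → E/I/I/I on L0; bus BusRd; mem=90
  op13 P3: load  L2 → O/I/I/S on L2; bus BusRd; mem=70
  op14 P3: load  L0 → S/I/I/S on L0; bus BusRd; mem=90
  op15 P2: store L4 := 66 → I/I/M/I on L4; bus BusRdX Flush; mem=23
  op16 P0: load  L3 → E/I/I/I on L3; bus BusRd; mem=60
  op17 P2: store L0 := 39 → I/I/M/I on L0; bus BusRdX; mem=90
  op18 P1: store L6 := 13 → I/M/I/I on L6; bus (none); mem=60
  op19 P0: load  L5 → S/O/I/I on L5; bus BusRd; mem=90
  op20 P3: load  L5 → S/O/I/S on L5; bus BusRd; mem=90
  op21 P1: load  L6 → I/M/I/I on L6; bus (none); mem=60
  op22 P3: load  L3 → S/I/I/S on L3; bus BusRd; mem=60
  op23 P2: load  L5 → S/O/S/S on L5; bus BusRd; mem=90
  op24 P1: store L5 := 52 → I/M/I/I on L5; bus BusUpgr; mem=90
  op25 P0: load  L6 → S/O/I/I on L6; bus BusRd; mem=60
  op26 P2: load  L5 → I/O/S/I on L5; bus BusRd; mem=90
  op27 P2: store L5 := 49 → I/I/M/I on L5; bus BusUpgr Flush; mem=52
  op28 P1: store L2 := 71 → I/M/I/I on L2; bus BusRdX Flush; mem=55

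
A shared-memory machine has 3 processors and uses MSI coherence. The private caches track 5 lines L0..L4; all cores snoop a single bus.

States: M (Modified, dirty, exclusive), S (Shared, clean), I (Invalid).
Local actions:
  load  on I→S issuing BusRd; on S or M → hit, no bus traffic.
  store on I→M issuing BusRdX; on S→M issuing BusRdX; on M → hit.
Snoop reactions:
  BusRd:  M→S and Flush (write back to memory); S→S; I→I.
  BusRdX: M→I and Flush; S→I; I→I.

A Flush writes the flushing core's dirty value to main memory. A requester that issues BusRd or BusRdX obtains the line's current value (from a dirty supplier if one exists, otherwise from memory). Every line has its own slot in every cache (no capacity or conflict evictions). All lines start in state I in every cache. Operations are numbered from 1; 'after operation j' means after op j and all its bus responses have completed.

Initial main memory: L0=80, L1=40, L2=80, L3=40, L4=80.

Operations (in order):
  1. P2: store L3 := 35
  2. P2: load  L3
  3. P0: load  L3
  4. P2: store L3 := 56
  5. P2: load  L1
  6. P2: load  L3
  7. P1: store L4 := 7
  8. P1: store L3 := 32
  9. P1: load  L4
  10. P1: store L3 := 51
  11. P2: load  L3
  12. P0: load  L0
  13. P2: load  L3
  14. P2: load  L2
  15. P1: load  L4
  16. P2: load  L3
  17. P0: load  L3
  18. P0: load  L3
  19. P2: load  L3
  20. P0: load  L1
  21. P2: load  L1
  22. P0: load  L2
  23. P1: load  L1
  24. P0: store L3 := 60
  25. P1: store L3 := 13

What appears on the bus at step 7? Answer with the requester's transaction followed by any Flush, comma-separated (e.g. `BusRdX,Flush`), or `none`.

step 1: P2: store L3 := 35  ⟶  IIM  (L3)  txn=BusRdX  M[L3]=40
step 2: P2: load  L3  ⟶  IIM  (L3)  txn=∅  M[L3]=40
step 3: P0: load  L3  ⟶  SIS  (L3)  txn=BusRd+Flush  M[L3]=35
step 4: P2: store L3 := 56  ⟶  IIM  (L3)  txn=BusRdX  M[L3]=35
step 5: P2: load  L1  ⟶  IIS  (L1)  txn=BusRd  M[L1]=40
step 6: P2: load  L3  ⟶  IIM  (L3)  txn=∅  M[L3]=35
step 7: P1: store L4 := 7  ⟶  IMI  (L4)  txn=BusRdX  M[L4]=80
step 8: P1: store L3 := 32  ⟶  IMI  (L3)  txn=BusRdX+Flush  M[L3]=56
step 9: P1: load  L4  ⟶  IMI  (L4)  txn=∅  M[L4]=80
step 10: P1: store L3 := 51  ⟶  IMI  (L3)  txn=∅  M[L3]=56
step 11: P2: load  L3  ⟶  ISS  (L3)  txn=BusRd+Flush  M[L3]=51
step 12: P0: load  L0  ⟶  SII  (L0)  txn=BusRd  M[L0]=80
step 13: P2: load  L3  ⟶  ISS  (L3)  txn=∅  M[L3]=51
step 14: P2: load  L2  ⟶  IIS  (L2)  txn=BusRd  M[L2]=80
step 15: P1: load  L4  ⟶  IMI  (L4)  txn=∅  M[L4]=80
step 16: P2: load  L3  ⟶  ISS  (L3)  txn=∅  M[L3]=51
step 17: P0: load  L3  ⟶  SSS  (L3)  txn=BusRd  M[L3]=51
step 18: P0: load  L3  ⟶  SSS  (L3)  txn=∅  M[L3]=51
step 19: P2: load  L3  ⟶  SSS  (L3)  txn=∅  M[L3]=51
step 20: P0: load  L1  ⟶  SIS  (L1)  txn=BusRd  M[L1]=40
step 21: P2: load  L1  ⟶  SIS  (L1)  txn=∅  M[L1]=40
step 22: P0: load  L2  ⟶  SIS  (L2)  txn=BusRd  M[L2]=80
step 23: P1: load  L1  ⟶  SSS  (L1)  txn=BusRd  M[L1]=40
step 24: P0: store L3 := 60  ⟶  MII  (L3)  txn=BusRdX  M[L3]=51
step 25: P1: store L3 := 13  ⟶  IMI  (L3)  txn=BusRdX+Flush  M[L3]=60

bus = BusRdX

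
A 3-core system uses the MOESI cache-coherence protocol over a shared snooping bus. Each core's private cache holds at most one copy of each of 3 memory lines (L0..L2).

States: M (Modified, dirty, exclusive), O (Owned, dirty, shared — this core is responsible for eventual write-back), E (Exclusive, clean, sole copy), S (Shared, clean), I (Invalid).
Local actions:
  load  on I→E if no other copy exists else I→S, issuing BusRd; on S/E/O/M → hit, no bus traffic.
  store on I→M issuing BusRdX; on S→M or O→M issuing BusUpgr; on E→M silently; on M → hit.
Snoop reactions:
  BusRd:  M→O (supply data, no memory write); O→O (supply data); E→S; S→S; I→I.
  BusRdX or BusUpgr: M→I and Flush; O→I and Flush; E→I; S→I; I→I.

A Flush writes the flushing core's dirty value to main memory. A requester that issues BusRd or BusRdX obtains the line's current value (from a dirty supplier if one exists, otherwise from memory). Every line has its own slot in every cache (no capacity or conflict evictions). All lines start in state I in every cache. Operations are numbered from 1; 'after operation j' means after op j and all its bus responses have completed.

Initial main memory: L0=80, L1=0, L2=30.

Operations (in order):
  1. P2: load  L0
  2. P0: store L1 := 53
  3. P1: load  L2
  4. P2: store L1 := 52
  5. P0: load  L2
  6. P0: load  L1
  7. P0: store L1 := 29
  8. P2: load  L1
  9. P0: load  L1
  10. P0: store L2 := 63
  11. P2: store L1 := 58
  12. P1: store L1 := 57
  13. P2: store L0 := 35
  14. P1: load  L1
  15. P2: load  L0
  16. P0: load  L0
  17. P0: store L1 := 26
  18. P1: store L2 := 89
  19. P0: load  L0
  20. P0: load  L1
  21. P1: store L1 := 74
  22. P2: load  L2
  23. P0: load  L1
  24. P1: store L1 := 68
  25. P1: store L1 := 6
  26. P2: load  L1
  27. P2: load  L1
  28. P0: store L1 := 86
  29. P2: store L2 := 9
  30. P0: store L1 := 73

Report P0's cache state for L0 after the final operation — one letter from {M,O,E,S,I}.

[1] P2: load  L0 | P0:I, P1:I, P2:E(80) | bus: BusRd
[2] P0: store L1 := 53 | P0:M(53), P1:I, P2:I | bus: BusRdX
[3] P1: load  L2 | P0:I, P1:E(30), P2:I | bus: BusRd
[4] P2: store L1 := 52 | P0:I, P1:I, P2:M(52) | bus: BusRdX,Flush
[5] P0: load  L2 | P0:S(30), P1:S(30), P2:I | bus: BusRd
[6] P0: load  L1 | P0:S(52), P1:I, P2:O(52) | bus: BusRd
[7] P0: store L1 := 29 | P0:M(29), P1:I, P2:I | bus: BusUpgr,Flush
[8] P2: load  L1 | P0:O(29), P1:I, P2:S(29) | bus: BusRd
[9] P0: load  L1 | P0:O(29), P1:I, P2:S(29) | bus: none
[10] P0: store L2 := 63 | P0:M(63), P1:I, P2:I | bus: BusUpgr
[11] P2: store L1 := 58 | P0:I, P1:I, P2:M(58) | bus: BusUpgr,Flush
[12] P1: store L1 := 57 | P0:I, P1:M(57), P2:I | bus: BusRdX,Flush
[13] P2: store L0 := 35 | P0:I, P1:I, P2:M(35) | bus: none
[14] P1: load  L1 | P0:I, P1:M(57), P2:I | bus: none
[15] P2: load  L0 | P0:I, P1:I, P2:M(35) | bus: none
[16] P0: load  L0 | P0:S(35), P1:I, P2:O(35) | bus: BusRd
[17] P0: store L1 := 26 | P0:M(26), P1:I, P2:I | bus: BusRdX,Flush
[18] P1: store L2 := 89 | P0:I, P1:M(89), P2:I | bus: BusRdX,Flush
[19] P0: load  L0 | P0:S(35), P1:I, P2:O(35) | bus: none
[20] P0: load  L1 | P0:M(26), P1:I, P2:I | bus: none
[21] P1: store L1 := 74 | P0:I, P1:M(74), P2:I | bus: BusRdX,Flush
[22] P2: load  L2 | P0:I, P1:O(89), P2:S(89) | bus: BusRd
[23] P0: load  L1 | P0:S(74), P1:O(74), P2:I | bus: BusRd
[24] P1: store L1 := 68 | P0:I, P1:M(68), P2:I | bus: BusUpgr
[25] P1: store L1 := 6 | P0:I, P1:M(6), P2:I | bus: none
[26] P2: load  L1 | P0:I, P1:O(6), P2:S(6) | bus: BusRd
[27] P2: load  L1 | P0:I, P1:O(6), P2:S(6) | bus: none
[28] P0: store L1 := 86 | P0:M(86), P1:I, P2:I | bus: BusRdX,Flush
[29] P2: store L2 := 9 | P0:I, P1:I, P2:M(9) | bus: BusUpgr,Flush
[30] P0: store L1 := 73 | P0:M(73), P1:I, P2:I | bus: none

state = S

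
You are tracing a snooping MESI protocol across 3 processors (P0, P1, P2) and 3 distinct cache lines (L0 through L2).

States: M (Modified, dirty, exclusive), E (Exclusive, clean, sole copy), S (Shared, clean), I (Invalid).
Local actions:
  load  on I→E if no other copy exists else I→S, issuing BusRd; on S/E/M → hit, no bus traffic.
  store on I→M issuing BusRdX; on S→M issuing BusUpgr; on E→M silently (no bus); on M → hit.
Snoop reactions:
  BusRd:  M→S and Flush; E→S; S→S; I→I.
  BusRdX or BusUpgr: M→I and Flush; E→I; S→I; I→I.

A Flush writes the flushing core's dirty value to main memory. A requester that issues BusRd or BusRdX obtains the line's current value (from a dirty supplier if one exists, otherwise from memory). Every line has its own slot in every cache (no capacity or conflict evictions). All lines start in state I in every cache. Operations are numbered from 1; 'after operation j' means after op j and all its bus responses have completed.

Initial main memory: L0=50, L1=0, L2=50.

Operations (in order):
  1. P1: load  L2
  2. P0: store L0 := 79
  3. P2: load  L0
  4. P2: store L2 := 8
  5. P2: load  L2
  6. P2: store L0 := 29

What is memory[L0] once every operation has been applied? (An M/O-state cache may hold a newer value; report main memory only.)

step 1: P1: load  L2  ⟶  IEI  (L2)  txn=BusRd  M[L2]=50
step 2: P0: store L0 := 79  ⟶  MII  (L0)  txn=BusRdX  M[L0]=50
step 3: P2: load  L0  ⟶  SIS  (L0)  txn=BusRd+Flush  M[L0]=79
step 4: P2: store L2 := 8  ⟶  IIM  (L2)  txn=BusRdX  M[L2]=50
step 5: P2: load  L2  ⟶  IIM  (L2)  txn=∅  M[L2]=50
step 6: P2: store L0 := 29  ⟶  IIM  (L0)  txn=BusUpgr  M[L0]=79

memory[L0] = 79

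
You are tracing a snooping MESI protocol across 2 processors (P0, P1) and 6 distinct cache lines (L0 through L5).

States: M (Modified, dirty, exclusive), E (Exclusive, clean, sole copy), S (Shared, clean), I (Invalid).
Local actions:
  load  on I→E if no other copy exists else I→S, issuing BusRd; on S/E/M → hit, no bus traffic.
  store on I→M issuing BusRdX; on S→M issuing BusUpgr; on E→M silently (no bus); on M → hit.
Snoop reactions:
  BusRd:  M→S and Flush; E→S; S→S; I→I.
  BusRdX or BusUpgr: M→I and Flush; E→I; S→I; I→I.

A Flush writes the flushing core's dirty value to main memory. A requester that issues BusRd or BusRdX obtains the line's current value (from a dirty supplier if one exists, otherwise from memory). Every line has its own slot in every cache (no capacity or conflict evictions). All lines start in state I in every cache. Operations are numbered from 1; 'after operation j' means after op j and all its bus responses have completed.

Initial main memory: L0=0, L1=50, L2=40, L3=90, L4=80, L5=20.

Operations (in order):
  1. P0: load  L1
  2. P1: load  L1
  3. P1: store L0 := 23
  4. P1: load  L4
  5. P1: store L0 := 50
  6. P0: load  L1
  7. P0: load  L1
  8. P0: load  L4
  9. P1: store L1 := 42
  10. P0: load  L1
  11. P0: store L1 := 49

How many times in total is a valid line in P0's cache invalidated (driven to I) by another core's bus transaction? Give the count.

1. P0: load  L1  bus=[BusRd]  L1: P0=E P1=I  mem[L1]=50
2. P1: load  L1  bus=[BusRd]  L1: P0=S P1=S  mem[L1]=50
3. P1: store L0 := 23  bus=[BusRdX]  L0: P0=I P1=M  mem[L0]=0
4. P1: load  L4  bus=[BusRd]  L4: P0=I P1=E  mem[L4]=80
5. P1: store L0 := 50  bus=[-]  L0: P0=I P1=M  mem[L0]=0
6. P0: load  L1  bus=[-]  L1: P0=S P1=S  mem[L1]=50
7. P0: load  L1  bus=[-]  L1: P0=S P1=S  mem[L1]=50
8. P0: load  L4  bus=[BusRd]  L4: P0=S P1=S  mem[L4]=80
9. P1: store L1 := 42  bus=[BusUpgr]  L1: P0=I P1=M  mem[L1]=50
10. P0: load  L1  bus=[BusRd,Flush]  L1: P0=S P1=S  mem[L1]=42
11. P0: store L1 := 49  bus=[BusUpgr]  L1: P0=M P1=I  mem[L1]=42

invalidations = 1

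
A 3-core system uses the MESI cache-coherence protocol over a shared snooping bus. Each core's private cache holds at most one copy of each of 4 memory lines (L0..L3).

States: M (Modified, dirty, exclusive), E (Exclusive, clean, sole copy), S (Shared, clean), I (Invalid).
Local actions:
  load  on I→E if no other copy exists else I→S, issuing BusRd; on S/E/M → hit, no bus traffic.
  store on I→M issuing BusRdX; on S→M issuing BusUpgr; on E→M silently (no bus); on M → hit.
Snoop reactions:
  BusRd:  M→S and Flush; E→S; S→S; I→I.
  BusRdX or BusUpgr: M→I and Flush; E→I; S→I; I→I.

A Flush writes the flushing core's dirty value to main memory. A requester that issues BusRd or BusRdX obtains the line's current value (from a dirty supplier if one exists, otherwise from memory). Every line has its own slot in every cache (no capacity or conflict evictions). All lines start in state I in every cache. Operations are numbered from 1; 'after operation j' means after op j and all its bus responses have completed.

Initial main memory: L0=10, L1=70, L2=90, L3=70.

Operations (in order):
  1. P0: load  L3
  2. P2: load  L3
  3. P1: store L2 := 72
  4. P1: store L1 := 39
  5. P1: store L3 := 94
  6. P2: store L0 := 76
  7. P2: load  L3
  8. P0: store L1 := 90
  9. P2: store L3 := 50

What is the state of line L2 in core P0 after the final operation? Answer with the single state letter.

[1] P0: load  L3 | P0:E(70), P1:I, P2:I | bus: BusRd
[2] P2: load  L3 | P0:S(70), P1:I, P2:S(70) | bus: BusRd
[3] P1: store L2 := 72 | P0:I, P1:M(72), P2:I | bus: BusRdX
[4] P1: store L1 := 39 | P0:I, P1:M(39), P2:I | bus: BusRdX
[5] P1: store L3 := 94 | P0:I, P1:M(94), P2:I | bus: BusRdX
[6] P2: store L0 := 76 | P0:I, P1:I, P2:M(76) | bus: BusRdX
[7] P2: load  L3 | P0:I, P1:S(94), P2:S(94) | bus: BusRd,Flush
[8] P0: store L1 := 90 | P0:M(90), P1:I, P2:I | bus: BusRdX,Flush
[9] P2: store L3 := 50 | P0:I, P1:I, P2:M(50) | bus: BusUpgr

state = I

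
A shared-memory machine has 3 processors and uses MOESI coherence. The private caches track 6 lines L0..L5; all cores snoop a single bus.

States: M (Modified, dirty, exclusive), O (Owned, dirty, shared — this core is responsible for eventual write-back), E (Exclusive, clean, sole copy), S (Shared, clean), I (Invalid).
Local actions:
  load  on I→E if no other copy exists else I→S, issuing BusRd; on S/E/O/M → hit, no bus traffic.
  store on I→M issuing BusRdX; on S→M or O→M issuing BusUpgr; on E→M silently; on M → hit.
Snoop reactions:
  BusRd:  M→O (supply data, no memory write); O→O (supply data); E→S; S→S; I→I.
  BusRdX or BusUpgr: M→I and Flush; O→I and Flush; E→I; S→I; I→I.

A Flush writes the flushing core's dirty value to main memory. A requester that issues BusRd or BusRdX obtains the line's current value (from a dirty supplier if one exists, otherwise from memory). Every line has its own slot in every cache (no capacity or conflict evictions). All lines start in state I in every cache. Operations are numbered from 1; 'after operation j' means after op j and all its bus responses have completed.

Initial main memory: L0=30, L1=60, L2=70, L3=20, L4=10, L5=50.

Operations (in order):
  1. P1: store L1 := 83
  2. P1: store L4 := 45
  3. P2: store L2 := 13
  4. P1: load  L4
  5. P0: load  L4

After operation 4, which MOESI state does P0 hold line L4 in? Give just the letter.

state = I

[1] P1: store L1 := 83 | P0:I, P1:M(83), P2:I | bus: BusRdX
[2] P1: store L4 := 45 | P0:I, P1:M(45), P2:I | bus: BusRdX
[3] P2: store L2 := 13 | P0:I, P1:I, P2:M(13) | bus: BusRdX
[4] P1: load  L4 | P0:I, P1:M(45), P2:I | bus: none
[5] P0: load  L4 | P0:S(45), P1:O(45), P2:I | bus: BusRd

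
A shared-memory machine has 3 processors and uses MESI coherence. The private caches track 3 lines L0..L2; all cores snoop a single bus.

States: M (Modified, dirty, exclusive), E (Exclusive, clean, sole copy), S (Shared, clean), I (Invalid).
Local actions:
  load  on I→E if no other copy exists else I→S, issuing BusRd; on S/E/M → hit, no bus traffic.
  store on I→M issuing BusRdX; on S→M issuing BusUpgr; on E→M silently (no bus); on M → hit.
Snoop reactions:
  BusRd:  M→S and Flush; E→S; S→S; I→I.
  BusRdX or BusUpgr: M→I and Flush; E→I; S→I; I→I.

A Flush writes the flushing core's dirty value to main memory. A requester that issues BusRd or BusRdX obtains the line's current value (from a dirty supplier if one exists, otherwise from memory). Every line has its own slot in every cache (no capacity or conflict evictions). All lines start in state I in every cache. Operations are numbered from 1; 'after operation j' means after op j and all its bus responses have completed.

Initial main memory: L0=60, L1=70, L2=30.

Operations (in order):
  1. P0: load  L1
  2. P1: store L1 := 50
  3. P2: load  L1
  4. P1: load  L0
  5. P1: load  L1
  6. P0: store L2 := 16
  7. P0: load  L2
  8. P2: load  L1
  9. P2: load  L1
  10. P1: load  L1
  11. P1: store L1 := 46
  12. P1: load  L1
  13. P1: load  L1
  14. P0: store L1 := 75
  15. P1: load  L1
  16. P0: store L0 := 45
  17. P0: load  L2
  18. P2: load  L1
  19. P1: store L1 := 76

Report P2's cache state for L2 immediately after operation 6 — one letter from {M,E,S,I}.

state = I

1. P0: load  L1  bus=[BusRd]  L1: P0=E P1=I P2=I  mem[L1]=70
2. P1: store L1 := 50  bus=[BusRdX]  L1: P0=I P1=M P2=I  mem[L1]=70
3. P2: load  L1  bus=[BusRd,Flush]  L1: P0=I P1=S P2=S  mem[L1]=50
4. P1: load  L0  bus=[BusRd]  L0: P0=I P1=E P2=I  mem[L0]=60
5. P1: load  L1  bus=[-]  L1: P0=I P1=S P2=S  mem[L1]=50
6. P0: store L2 := 16  bus=[BusRdX]  L2: P0=M P1=I P2=I  mem[L2]=30
7. P0: load  L2  bus=[-]  L2: P0=M P1=I P2=I  mem[L2]=30
8. P2: load  L1  bus=[-]  L1: P0=I P1=S P2=S  mem[L1]=50
9. P2: load  L1  bus=[-]  L1: P0=I P1=S P2=S  mem[L1]=50
10. P1: load  L1  bus=[-]  L1: P0=I P1=S P2=S  mem[L1]=50
11. P1: store L1 := 46  bus=[BusUpgr]  L1: P0=I P1=M P2=I  mem[L1]=50
12. P1: load  L1  bus=[-]  L1: P0=I P1=M P2=I  mem[L1]=50
13. P1: load  L1  bus=[-]  L1: P0=I P1=M P2=I  mem[L1]=50
14. P0: store L1 := 75  bus=[BusRdX,Flush]  L1: P0=M P1=I P2=I  mem[L1]=46
15. P1: load  L1  bus=[BusRd,Flush]  L1: P0=S P1=S P2=I  mem[L1]=75
16. P0: store L0 := 45  bus=[BusRdX]  L0: P0=M P1=I P2=I  mem[L0]=60
17. P0: load  L2  bus=[-]  L2: P0=M P1=I P2=I  mem[L2]=30
18. P2: load  L1  bus=[BusRd]  L1: P0=S P1=S P2=S  mem[L1]=75
19. P1: store L1 := 76  bus=[BusUpgr]  L1: P0=I P1=M P2=I  mem[L1]=75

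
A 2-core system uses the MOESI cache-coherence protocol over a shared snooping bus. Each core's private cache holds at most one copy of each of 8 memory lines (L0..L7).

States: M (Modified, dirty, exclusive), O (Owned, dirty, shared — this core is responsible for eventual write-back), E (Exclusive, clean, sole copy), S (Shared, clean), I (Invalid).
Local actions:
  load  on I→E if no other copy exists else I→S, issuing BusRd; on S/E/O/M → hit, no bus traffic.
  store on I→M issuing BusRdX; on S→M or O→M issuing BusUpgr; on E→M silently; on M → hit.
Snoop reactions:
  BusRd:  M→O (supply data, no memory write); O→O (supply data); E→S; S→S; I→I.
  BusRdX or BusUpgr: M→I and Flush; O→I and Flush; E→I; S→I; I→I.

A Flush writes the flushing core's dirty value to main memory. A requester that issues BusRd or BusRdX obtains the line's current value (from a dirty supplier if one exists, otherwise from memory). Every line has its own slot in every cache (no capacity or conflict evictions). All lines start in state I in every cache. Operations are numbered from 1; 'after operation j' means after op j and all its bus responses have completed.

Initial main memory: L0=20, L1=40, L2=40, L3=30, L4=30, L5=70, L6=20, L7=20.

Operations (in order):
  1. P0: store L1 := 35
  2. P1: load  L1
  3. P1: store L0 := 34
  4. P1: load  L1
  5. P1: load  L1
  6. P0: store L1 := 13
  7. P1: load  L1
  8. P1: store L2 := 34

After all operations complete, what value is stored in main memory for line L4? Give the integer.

memory[L4] = 30

1. P0: store L1 := 35  bus=[BusRdX]  L1: P0=M P1=I  mem[L1]=40
2. P1: load  L1  bus=[BusRd]  L1: P0=O P1=S  mem[L1]=40
3. P1: store L0 := 34  bus=[BusRdX]  L0: P0=I P1=M  mem[L0]=20
4. P1: load  L1  bus=[-]  L1: P0=O P1=S  mem[L1]=40
5. P1: load  L1  bus=[-]  L1: P0=O P1=S  mem[L1]=40
6. P0: store L1 := 13  bus=[BusUpgr]  L1: P0=M P1=I  mem[L1]=40
7. P1: load  L1  bus=[BusRd]  L1: P0=O P1=S  mem[L1]=40
8. P1: store L2 := 34  bus=[BusRdX]  L2: P0=I P1=M  mem[L2]=40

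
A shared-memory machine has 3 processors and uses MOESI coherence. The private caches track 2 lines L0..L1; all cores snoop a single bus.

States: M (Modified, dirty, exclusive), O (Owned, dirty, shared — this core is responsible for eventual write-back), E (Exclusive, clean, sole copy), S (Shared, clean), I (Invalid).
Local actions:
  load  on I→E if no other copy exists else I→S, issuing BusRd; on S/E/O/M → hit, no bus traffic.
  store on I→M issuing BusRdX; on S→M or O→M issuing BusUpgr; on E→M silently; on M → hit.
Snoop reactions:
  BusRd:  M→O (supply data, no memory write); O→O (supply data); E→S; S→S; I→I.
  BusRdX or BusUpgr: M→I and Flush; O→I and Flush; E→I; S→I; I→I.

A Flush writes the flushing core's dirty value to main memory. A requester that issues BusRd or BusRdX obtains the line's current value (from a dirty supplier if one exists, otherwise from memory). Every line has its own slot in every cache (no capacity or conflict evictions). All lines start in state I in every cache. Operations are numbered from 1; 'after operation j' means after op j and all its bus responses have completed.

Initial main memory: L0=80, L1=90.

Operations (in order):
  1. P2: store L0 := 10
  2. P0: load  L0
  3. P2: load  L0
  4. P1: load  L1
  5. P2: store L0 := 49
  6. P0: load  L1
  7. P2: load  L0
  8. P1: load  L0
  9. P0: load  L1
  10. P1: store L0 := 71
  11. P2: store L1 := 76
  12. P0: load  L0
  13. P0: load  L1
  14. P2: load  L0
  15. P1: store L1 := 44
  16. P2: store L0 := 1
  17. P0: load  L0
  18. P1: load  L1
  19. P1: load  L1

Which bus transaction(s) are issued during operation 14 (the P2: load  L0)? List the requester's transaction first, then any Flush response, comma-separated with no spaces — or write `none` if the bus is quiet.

step 1: P2: store L0 := 10  ⟶  IIM  (L0)  txn=BusRdX  M[L0]=80
step 2: P0: load  L0  ⟶  SIO  (L0)  txn=BusRd  M[L0]=80
step 3: P2: load  L0  ⟶  SIO  (L0)  txn=∅  M[L0]=80
step 4: P1: load  L1  ⟶  IEI  (L1)  txn=BusRd  M[L1]=90
step 5: P2: store L0 := 49  ⟶  IIM  (L0)  txn=BusUpgr  M[L0]=80
step 6: P0: load  L1  ⟶  SSI  (L1)  txn=BusRd  M[L1]=90
step 7: P2: load  L0  ⟶  IIM  (L0)  txn=∅  M[L0]=80
step 8: P1: load  L0  ⟶  ISO  (L0)  txn=BusRd  M[L0]=80
step 9: P0: load  L1  ⟶  SSI  (L1)  txn=∅  M[L1]=90
step 10: P1: store L0 := 71  ⟶  IMI  (L0)  txn=BusUpgr+Flush  M[L0]=49
step 11: P2: store L1 := 76  ⟶  IIM  (L1)  txn=BusRdX  M[L1]=90
step 12: P0: load  L0  ⟶  SOI  (L0)  txn=BusRd  M[L0]=49
step 13: P0: load  L1  ⟶  SIO  (L1)  txn=BusRd  M[L1]=90
step 14: P2: load  L0  ⟶  SOS  (L0)  txn=BusRd  M[L0]=49
step 15: P1: store L1 := 44  ⟶  IMI  (L1)  txn=BusRdX+Flush  M[L1]=76
step 16: P2: store L0 := 1  ⟶  IIM  (L0)  txn=BusUpgr+Flush  M[L0]=71
step 17: P0: load  L0  ⟶  SIO  (L0)  txn=BusRd  M[L0]=71
step 18: P1: load  L1  ⟶  IMI  (L1)  txn=∅  M[L1]=76
step 19: P1: load  L1  ⟶  IMI  (L1)  txn=∅  M[L1]=76

bus = BusRd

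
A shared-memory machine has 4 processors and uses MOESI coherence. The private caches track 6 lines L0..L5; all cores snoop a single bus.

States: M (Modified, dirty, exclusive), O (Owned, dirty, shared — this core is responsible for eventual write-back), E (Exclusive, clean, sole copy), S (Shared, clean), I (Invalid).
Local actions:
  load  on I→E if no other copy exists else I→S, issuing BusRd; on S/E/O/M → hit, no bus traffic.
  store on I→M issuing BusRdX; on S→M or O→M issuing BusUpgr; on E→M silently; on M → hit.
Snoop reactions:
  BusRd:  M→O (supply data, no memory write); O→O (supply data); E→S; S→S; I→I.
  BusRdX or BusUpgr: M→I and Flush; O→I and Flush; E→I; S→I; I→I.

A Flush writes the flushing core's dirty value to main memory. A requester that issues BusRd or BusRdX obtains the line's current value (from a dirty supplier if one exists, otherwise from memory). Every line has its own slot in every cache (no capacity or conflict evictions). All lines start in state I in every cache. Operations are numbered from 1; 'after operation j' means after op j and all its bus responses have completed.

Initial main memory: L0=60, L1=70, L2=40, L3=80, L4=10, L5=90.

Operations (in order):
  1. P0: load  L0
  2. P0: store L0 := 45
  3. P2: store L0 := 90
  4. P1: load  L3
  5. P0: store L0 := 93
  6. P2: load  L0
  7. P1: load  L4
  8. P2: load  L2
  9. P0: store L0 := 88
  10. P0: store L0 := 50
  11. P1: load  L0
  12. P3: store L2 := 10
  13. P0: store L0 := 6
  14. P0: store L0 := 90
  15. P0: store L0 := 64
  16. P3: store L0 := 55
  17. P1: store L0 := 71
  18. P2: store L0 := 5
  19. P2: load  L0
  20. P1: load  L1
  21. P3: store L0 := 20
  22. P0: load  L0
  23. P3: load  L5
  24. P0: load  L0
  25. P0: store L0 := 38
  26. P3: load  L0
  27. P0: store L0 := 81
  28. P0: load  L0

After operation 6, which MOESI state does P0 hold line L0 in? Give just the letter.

state = O

1. P0: load  L0  bus=[BusRd]  L0: P0=E P1=I P2=I P3=I  mem[L0]=60
2. P0: store L0 := 45  bus=[-]  L0: P0=M P1=I P2=I P3=I  mem[L0]=60
3. P2: store L0 := 90  bus=[BusRdX,Flush]  L0: P0=I P1=I P2=M P3=I  mem[L0]=45
4. P1: load  L3  bus=[BusRd]  L3: P0=I P1=E P2=I P3=I  mem[L3]=80
5. P0: store L0 := 93  bus=[BusRdX,Flush]  L0: P0=M P1=I P2=I P3=I  mem[L0]=90
6. P2: load  L0  bus=[BusRd]  L0: P0=O P1=I P2=S P3=I  mem[L0]=90
7. P1: load  L4  bus=[BusRd]  L4: P0=I P1=E P2=I P3=I  mem[L4]=10
8. P2: load  L2  bus=[BusRd]  L2: P0=I P1=I P2=E P3=I  mem[L2]=40
9. P0: store L0 := 88  bus=[BusUpgr]  L0: P0=M P1=I P2=I P3=I  mem[L0]=90
10. P0: store L0 := 50  bus=[-]  L0: P0=M P1=I P2=I P3=I  mem[L0]=90
11. P1: load  L0  bus=[BusRd]  L0: P0=O P1=S P2=I P3=I  mem[L0]=90
12. P3: store L2 := 10  bus=[BusRdX]  L2: P0=I P1=I P2=I P3=M  mem[L2]=40
13. P0: store L0 := 6  bus=[BusUpgr]  L0: P0=M P1=I P2=I P3=I  mem[L0]=90
14. P0: store L0 := 90  bus=[-]  L0: P0=M P1=I P2=I P3=I  mem[L0]=90
15. P0: store L0 := 64  bus=[-]  L0: P0=M P1=I P2=I P3=I  mem[L0]=90
16. P3: store L0 := 55  bus=[BusRdX,Flush]  L0: P0=I P1=I P2=I P3=M  mem[L0]=64
17. P1: store L0 := 71  bus=[BusRdX,Flush]  L0: P0=I P1=M P2=I P3=I  mem[L0]=55
18. P2: store L0 := 5  bus=[BusRdX,Flush]  L0: P0=I P1=I P2=M P3=I  mem[L0]=71
19. P2: load  L0  bus=[-]  L0: P0=I P1=I P2=M P3=I  mem[L0]=71
20. P1: load  L1  bus=[BusRd]  L1: P0=I P1=E P2=I P3=I  mem[L1]=70
21. P3: store L0 := 20  bus=[BusRdX,Flush]  L0: P0=I P1=I P2=I P3=M  mem[L0]=5
22. P0: load  L0  bus=[BusRd]  L0: P0=S P1=I P2=I P3=O  mem[L0]=5
23. P3: load  L5  bus=[BusRd]  L5: P0=I P1=I P2=I P3=E  mem[L5]=90
24. P0: load  L0  bus=[-]  L0: P0=S P1=I P2=I P3=O  mem[L0]=5
25. P0: store L0 := 38  bus=[BusUpgr,Flush]  L0: P0=M P1=I P2=I P3=I  mem[L0]=20
26. P3: load  L0  bus=[BusRd]  L0: P0=O P1=I P2=I P3=S  mem[L0]=20
27. P0: store L0 := 81  bus=[BusUpgr]  L0: P0=M P1=I P2=I P3=I  mem[L0]=20
28. P0: load  L0  bus=[-]  L0: P0=M P1=I P2=I P3=I  mem[L0]=20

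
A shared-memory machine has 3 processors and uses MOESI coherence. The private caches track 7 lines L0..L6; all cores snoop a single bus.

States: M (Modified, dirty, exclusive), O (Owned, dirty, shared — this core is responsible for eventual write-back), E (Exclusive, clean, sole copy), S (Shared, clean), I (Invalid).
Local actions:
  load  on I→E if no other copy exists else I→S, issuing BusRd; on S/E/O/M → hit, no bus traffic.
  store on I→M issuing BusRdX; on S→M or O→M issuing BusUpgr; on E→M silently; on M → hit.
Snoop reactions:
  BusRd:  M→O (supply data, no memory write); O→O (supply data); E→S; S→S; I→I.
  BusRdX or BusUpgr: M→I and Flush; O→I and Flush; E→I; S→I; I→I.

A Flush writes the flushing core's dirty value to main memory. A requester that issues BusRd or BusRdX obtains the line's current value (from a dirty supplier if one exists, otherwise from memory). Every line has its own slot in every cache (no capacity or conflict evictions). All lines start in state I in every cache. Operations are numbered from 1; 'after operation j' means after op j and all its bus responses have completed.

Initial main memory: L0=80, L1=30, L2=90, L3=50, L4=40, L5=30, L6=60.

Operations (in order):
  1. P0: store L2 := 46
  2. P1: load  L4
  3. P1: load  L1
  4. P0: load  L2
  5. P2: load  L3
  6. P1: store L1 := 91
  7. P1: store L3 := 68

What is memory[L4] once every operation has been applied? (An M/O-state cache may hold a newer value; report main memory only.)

step 1: P0: store L2 := 46  ⟶  MII  (L2)  txn=BusRdX  M[L2]=90
step 2: P1: load  L4  ⟶  IEI  (L4)  txn=BusRd  M[L4]=40
step 3: P1: load  L1  ⟶  IEI  (L1)  txn=BusRd  M[L1]=30
step 4: P0: load  L2  ⟶  MII  (L2)  txn=∅  M[L2]=90
step 5: P2: load  L3  ⟶  IIE  (L3)  txn=BusRd  M[L3]=50
step 6: P1: store L1 := 91  ⟶  IMI  (L1)  txn=∅  M[L1]=30
step 7: P1: store L3 := 68  ⟶  IMI  (L3)  txn=BusRdX  M[L3]=50

memory[L4] = 40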